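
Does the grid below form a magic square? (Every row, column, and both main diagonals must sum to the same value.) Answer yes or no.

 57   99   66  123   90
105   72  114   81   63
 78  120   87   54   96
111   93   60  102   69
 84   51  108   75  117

Row 1: 57 + 99 + 66 + 123 + 90 = 435.
Row 2: 105 + 72 + 114 + 81 + 63 = 435.
Row 3: 78 + 120 + 87 + 54 + 96 = 435.
Row 4: 111 + 93 + 60 + 102 + 69 = 435.
Row 5: 84 + 51 + 108 + 75 + 117 = 435.
Column 1: 57 + 105 + 78 + 111 + 84 = 435.
Column 2: 99 + 72 + 120 + 93 + 51 = 435.
Column 3: 66 + 114 + 87 + 60 + 108 = 435.
Column 4: 123 + 81 + 54 + 102 + 75 = 435.
Column 5: 90 + 63 + 96 + 69 + 117 = 435.
Main diagonal: 57 + 72 + 87 + 102 + 117 = 435.
Anti-diagonal: 90 + 81 + 87 + 93 + 84 = 435.
All lines sum to 435.

Yes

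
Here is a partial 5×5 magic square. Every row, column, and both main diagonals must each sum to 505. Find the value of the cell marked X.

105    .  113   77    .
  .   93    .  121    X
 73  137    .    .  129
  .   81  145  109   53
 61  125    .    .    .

Using row 4: 81 + 145 + 109 + 53 + ? → (4,1) = 505 − 388 = 117.
The remaining cell in column 1 is (2,1) = 505 − 356 = 149.
Column 2 needs 505; the known cells sum to 436, so (1,2) = 69.
From row 1, 505 − (105 + 69 + 113 + 77) gives (1,5) = 141.
Using anti-diagonal: 141 + 121 + 81 + 61 + ? → (3,3) = 505 − 404 = 101.
Row 3 must total 505; the given cells sum to 440, so (3,4) = 65.
From column 4, 505 − (77 + 121 + 65 + 109) gives (5,4) = 133.
From main diagonal, 505 − (105 + 93 + 101 + 109) gives (5,5) = 97.
Row 5 must total 505; the given cells sum to 416, so (5,3) = 89.
The remaining cell in column 3 is (2,3) = 505 − 448 = 57.
The remaining cell in column 5 is (2,5) = 505 − 420 = 85.

85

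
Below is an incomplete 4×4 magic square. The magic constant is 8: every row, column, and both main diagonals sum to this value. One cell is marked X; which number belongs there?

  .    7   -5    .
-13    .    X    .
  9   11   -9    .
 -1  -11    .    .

5

Row 3 needs 8; the known cells sum to 11, so (3,4) = -3.
From column 1, 8 − (-13 + 9 + (-1)) gives (1,1) = 13.
Column 2: 7 + 11 + (-11) + ? = 8, so (2,2) = 1.
Main diagonal needs 8; the known cells sum to 5, so (4,4) = 3.
Row 1 must total 8; the given cells sum to 15, so (1,4) = -7.
Row 4: -1 + (-11) + 3 + ? = 8, so (4,3) = 17.
Column 3 must total 8; the given cells sum to 3, so (2,3) = 5.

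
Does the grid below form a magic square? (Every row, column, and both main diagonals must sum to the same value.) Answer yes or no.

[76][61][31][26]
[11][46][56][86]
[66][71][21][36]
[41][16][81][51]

Row 1: 76 + 61 + 31 + 26 = 194.
Row 2: 11 + 46 + 56 + 86 = 199.
Row 3: 66 + 71 + 21 + 36 = 194.
Row 4: 41 + 16 + 81 + 51 = 189.
Column 1: 76 + 11 + 66 + 41 = 194.
Column 2: 61 + 46 + 71 + 16 = 194.
Column 3: 31 + 56 + 21 + 81 = 189.
Column 4: 26 + 86 + 36 + 51 = 199.
Main diagonal: 76 + 46 + 21 + 51 = 194.
Anti-diagonal: 26 + 56 + 71 + 41 = 194.

No — row 1 sums to 194 but column 4 sums to 199.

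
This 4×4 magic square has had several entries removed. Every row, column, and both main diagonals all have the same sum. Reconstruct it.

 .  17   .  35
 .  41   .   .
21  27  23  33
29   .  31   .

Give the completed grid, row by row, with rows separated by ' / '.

Row 3 is already complete: 21 + 27 + 23 + 33 = 104, so that is the magic constant.
From column 2, 104 − (17 + 41 + 27) gives (4,2) = 19.
Anti-diagonal needs 104; the known cells sum to 91, so (2,3) = 13.
Row 4 needs 104; the known cells sum to 79, so (4,4) = 25.
Using column 3: 13 + 23 + 31 + ? → (1,3) = 104 − 67 = 37.
Column 4 needs 104; the known cells sum to 93, so (2,4) = 11.
From main diagonal, 104 − (41 + 23 + 25) gives (1,1) = 15.
Using row 2: 41 + 13 + 11 + ? → (2,1) = 104 − 65 = 39.

15 17 37 35 / 39 41 13 11 / 21 27 23 33 / 29 19 31 25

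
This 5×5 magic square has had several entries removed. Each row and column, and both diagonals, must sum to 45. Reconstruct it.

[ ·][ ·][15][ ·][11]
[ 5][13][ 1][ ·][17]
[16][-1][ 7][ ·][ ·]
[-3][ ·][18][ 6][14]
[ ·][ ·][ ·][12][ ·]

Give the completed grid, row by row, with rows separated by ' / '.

19 2 15 -2 11 / 5 13 1 9 17 / 16 -1 7 20 3 / -3 10 18 6 14 / 8 21 4 12 0

Using row 2: 5 + 13 + 1 + 17 + ? → (2,4) = 45 − 36 = 9.
From row 4, 45 − (-3 + 18 + 6 + 14) gives (4,2) = 10.
Column 3 needs 45; the known cells sum to 41, so (5,3) = 4.
Anti-diagonal needs 45; the known cells sum to 37, so (5,1) = 8.
The remaining cell in column 1 is (1,1) = 45 − 26 = 19.
Main diagonal must total 45; the given cells sum to 45, so (5,5) = 0.
Row 5 must total 45; the given cells sum to 24, so (5,2) = 21.
Column 2: 13 + (-1) + 10 + 21 + ? = 45, so (1,2) = 2.
Column 5: 11 + 17 + 14 + 0 + ? = 45, so (3,5) = 3.
From row 1, 45 − (19 + 2 + 15 + 11) gives (1,4) = -2.
Row 3: 16 + (-1) + 7 + 3 + ? = 45, so (3,4) = 20.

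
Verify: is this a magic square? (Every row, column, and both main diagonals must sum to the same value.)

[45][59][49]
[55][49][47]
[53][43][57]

Row 1: 45 + 59 + 49 = 153.
Row 2: 55 + 49 + 47 = 151.
Row 3: 53 + 43 + 57 = 153.
Column 1: 45 + 55 + 53 = 153.
Column 2: 59 + 49 + 43 = 151.
Column 3: 49 + 47 + 57 = 153.
Main diagonal: 45 + 49 + 57 = 151.
Anti-diagonal: 49 + 49 + 53 = 151.

No — anti-diagonal sums to 151 but row 3 sums to 153.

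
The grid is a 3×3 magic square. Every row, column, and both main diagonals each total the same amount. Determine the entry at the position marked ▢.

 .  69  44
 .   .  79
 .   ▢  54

49

Column 3 is complete and sums to 177; that is the magic constant.
Row 1 must total 177; the given cells sum to 113, so (1,1) = 64.
From main diagonal, 177 − (64 + 54) gives (2,2) = 59.
Using anti-diagonal: 44 + 59 + ? → (3,1) = 177 − 103 = 74.
From row 2, 177 − (59 + 79) gives (2,1) = 39.
The remaining cell in row 3 is (3,2) = 177 − 128 = 49.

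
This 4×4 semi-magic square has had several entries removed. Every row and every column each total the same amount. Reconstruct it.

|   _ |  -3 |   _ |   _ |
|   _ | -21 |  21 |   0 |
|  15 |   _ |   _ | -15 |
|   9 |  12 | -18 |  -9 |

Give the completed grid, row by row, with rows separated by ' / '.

Row 4 is already complete: 9 + 12 + -18 + -9 = -6, so that is the magic constant.
Row 2 needs -6; the known cells sum to 0, so (2,1) = -6.
From column 1, -6 − (-6 + 15 + 9) gives (1,1) = -24.
Column 2: -3 + (-21) + 12 + ? = -6, so (3,2) = 6.
The remaining cell in column 4 is (1,4) = -6 − (-24) = 18.
Using row 1: -24 + (-3) + 18 + ? → (1,3) = -6 − (-9) = 3.
Row 3 needs -6; the known cells sum to 6, so (3,3) = -12.

-24 -3 3 18 / -6 -21 21 0 / 15 6 -12 -15 / 9 12 -18 -9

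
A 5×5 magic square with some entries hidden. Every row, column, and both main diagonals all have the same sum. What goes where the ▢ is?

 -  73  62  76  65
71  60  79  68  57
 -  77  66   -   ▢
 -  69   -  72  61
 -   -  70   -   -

74

Row 2 is complete and sums to 335; that is the magic constant.
Row 1 needs 335; the known cells sum to 276, so (1,1) = 59.
The remaining cell in column 2 is (5,2) = 335 − 279 = 56.
Column 3: 62 + 79 + 66 + 70 + ? = 335, so (4,3) = 58.
The remaining cell in main diagonal is (5,5) = 335 − 257 = 78.
Anti-diagonal must total 335; the given cells sum to 268, so (5,1) = 67.
Using row 4: 69 + 58 + 72 + 61 + ? → (4,1) = 335 − 260 = 75.
From row 5, 335 − (67 + 56 + 70 + 78) gives (5,4) = 64.
Column 1: 59 + 71 + 75 + 67 + ? = 335, so (3,1) = 63.
Using column 4: 76 + 68 + 72 + 64 + ? → (3,4) = 335 − 280 = 55.
From column 5, 335 − (65 + 57 + 61 + 78) gives (3,5) = 74.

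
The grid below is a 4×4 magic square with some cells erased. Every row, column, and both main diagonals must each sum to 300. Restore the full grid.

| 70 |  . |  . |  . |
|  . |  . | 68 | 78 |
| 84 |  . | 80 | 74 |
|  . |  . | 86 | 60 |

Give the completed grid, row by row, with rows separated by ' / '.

Row 3 needs 300; the known cells sum to 238, so (3,2) = 62.
Column 3 needs 300; the known cells sum to 234, so (1,3) = 66.
From column 4, 300 − (78 + 74 + 60) gives (1,4) = 88.
Main diagonal: 70 + 80 + 60 + ? = 300, so (2,2) = 90.
Anti-diagonal needs 300; the known cells sum to 218, so (4,1) = 82.
The remaining cell in row 1 is (1,2) = 300 − 224 = 76.
From row 2, 300 − (90 + 68 + 78) gives (2,1) = 64.
Row 4: 82 + 86 + 60 + ? = 300, so (4,2) = 72.

70 76 66 88 / 64 90 68 78 / 84 62 80 74 / 82 72 86 60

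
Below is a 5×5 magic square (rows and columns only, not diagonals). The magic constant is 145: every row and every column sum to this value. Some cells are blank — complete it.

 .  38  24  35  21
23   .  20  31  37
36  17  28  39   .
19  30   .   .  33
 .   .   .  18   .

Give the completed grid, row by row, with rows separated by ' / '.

Row 1: 38 + 24 + 35 + 21 + ? = 145, so (1,1) = 27.
From row 2, 145 − (23 + 20 + 31 + 37) gives (2,2) = 34.
The remaining cell in row 3 is (3,5) = 145 − 120 = 25.
Using column 1: 27 + 23 + 36 + 19 + ? → (5,1) = 145 − 105 = 40.
From column 2, 145 − (38 + 34 + 17 + 30) gives (5,2) = 26.
Column 4: 35 + 31 + 39 + 18 + ? = 145, so (4,4) = 22.
The remaining cell in column 5 is (5,5) = 145 − 116 = 29.
From row 4, 145 − (19 + 30 + 22 + 33) gives (4,3) = 41.
Row 5 needs 145; the known cells sum to 113, so (5,3) = 32.

27 38 24 35 21 / 23 34 20 31 37 / 36 17 28 39 25 / 19 30 41 22 33 / 40 26 32 18 29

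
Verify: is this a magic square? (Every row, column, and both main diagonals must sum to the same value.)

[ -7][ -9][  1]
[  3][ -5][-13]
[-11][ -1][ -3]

Yes

Row 1: -7 + (-9) + 1 = -15.
Row 2: 3 + (-5) + (-13) = -15.
Row 3: -11 + (-1) + (-3) = -15.
Column 1: -7 + 3 + (-11) = -15.
Column 2: -9 + (-5) + (-1) = -15.
Column 3: 1 + (-13) + (-3) = -15.
Main diagonal: -7 + (-5) + (-3) = -15.
Anti-diagonal: 1 + (-5) + (-11) = -15.
All lines sum to -15.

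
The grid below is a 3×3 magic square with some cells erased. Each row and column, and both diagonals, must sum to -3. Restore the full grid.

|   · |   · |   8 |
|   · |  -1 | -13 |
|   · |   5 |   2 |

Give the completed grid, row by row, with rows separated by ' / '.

-4 -7 8 / 11 -1 -13 / -10 5 2

The remaining cell in row 2 is (2,1) = -3 − (-14) = 11.
Row 3 needs -3; the known cells sum to 7, so (3,1) = -10.
Column 1 must total -3; the given cells sum to 1, so (1,1) = -4.
Column 2 needs -3; the known cells sum to 4, so (1,2) = -7.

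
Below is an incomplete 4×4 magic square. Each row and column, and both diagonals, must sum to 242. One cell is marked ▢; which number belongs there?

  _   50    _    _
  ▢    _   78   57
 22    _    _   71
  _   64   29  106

Row 4 must total 242; the given cells sum to 199, so (4,1) = 43.
Column 4 must total 242; the given cells sum to 234, so (1,4) = 8.
The remaining cell in anti-diagonal is (3,2) = 242 − 129 = 113.
Row 3: 22 + 113 + 71 + ? = 242, so (3,3) = 36.
Column 2 needs 242; the known cells sum to 227, so (2,2) = 15.
Column 3 must total 242; the given cells sum to 143, so (1,3) = 99.
Main diagonal: 15 + 36 + 106 + ? = 242, so (1,1) = 85.
From row 2, 242 − (15 + 78 + 57) gives (2,1) = 92.

92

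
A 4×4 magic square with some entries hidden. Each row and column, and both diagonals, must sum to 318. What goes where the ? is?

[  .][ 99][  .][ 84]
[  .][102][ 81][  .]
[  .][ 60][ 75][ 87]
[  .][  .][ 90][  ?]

78

From row 3, 318 − (60 + 75 + 87) gives (3,1) = 96.
Column 2 needs 318; the known cells sum to 261, so (4,2) = 57.
Column 3 must total 318; the given cells sum to 246, so (1,3) = 72.
Anti-diagonal must total 318; the given cells sum to 225, so (4,1) = 93.
Row 1: 99 + 72 + 84 + ? = 318, so (1,1) = 63.
Row 4 needs 318; the known cells sum to 240, so (4,4) = 78.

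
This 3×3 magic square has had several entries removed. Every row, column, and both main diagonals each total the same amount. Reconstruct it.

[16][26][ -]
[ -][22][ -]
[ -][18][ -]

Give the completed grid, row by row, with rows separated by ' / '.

16 26 24 / 30 22 14 / 20 18 28

Column 2 is already complete: 26 + 22 + 18 = 66, so that is the magic constant.
Row 1: 16 + 26 + ? = 66, so (1,3) = 24.
Main diagonal must total 66; the given cells sum to 38, so (3,3) = 28.
Anti-diagonal must total 66; the given cells sum to 46, so (3,1) = 20.
Column 1 must total 66; the given cells sum to 36, so (2,1) = 30.
The remaining cell in column 3 is (2,3) = 66 − 52 = 14.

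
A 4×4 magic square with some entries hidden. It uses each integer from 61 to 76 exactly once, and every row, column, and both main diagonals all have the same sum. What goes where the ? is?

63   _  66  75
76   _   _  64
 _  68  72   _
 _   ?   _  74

The entries are 61 through 76, which sum to 1096, so each line sums to 1096/4 = 274.
The remaining cell in row 1 is (1,2) = 274 − 204 = 70.
Column 4 must total 274; the given cells sum to 213, so (3,4) = 61.
Main diagonal needs 274; the known cells sum to 209, so (2,2) = 65.
Row 2 must total 274; the given cells sum to 205, so (2,3) = 69.
From row 3, 274 − (68 + 72 + 61) gives (3,1) = 73.
From column 1, 274 − (63 + 76 + 73) gives (4,1) = 62.
The remaining cell in column 2 is (4,2) = 274 − 203 = 71.

71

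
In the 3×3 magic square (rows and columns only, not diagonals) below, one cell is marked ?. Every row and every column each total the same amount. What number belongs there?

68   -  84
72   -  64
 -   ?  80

Column 3 is complete and sums to 228; that is the magic constant.
Using row 1: 68 + 84 + ? → (1,2) = 228 − 152 = 76.
Row 2 needs 228; the known cells sum to 136, so (2,2) = 92.
The remaining cell in column 1 is (3,1) = 228 − 140 = 88.
Column 2 needs 228; the known cells sum to 168, so (3,2) = 60.

60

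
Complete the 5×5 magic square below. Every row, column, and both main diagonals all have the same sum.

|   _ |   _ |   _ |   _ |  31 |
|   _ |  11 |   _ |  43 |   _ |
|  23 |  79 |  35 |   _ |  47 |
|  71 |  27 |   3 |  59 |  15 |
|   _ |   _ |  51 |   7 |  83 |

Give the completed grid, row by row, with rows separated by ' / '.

Row 4 is already complete: 71 + 27 + 3 + 59 + 15 = 175, so that is the magic constant.
Row 3 must total 175; the given cells sum to 184, so (3,4) = -9.
Column 4 needs 175; the known cells sum to 100, so (1,4) = 75.
Column 5: 31 + 47 + 15 + 83 + ? = 175, so (2,5) = -1.
Main diagonal must total 175; the given cells sum to 188, so (1,1) = -13.
Anti-diagonal: 31 + 43 + 35 + 27 + ? = 175, so (5,1) = 39.
The remaining cell in row 5 is (5,2) = 175 − 180 = -5.
Column 1: -13 + 23 + 71 + 39 + ? = 175, so (2,1) = 55.
Column 2 must total 175; the given cells sum to 112, so (1,2) = 63.
Row 1 must total 175; the given cells sum to 156, so (1,3) = 19.
Row 2: 55 + 11 + 43 + (-1) + ? = 175, so (2,3) = 67.

-13 63 19 75 31 / 55 11 67 43 -1 / 23 79 35 -9 47 / 71 27 3 59 15 / 39 -5 51 7 83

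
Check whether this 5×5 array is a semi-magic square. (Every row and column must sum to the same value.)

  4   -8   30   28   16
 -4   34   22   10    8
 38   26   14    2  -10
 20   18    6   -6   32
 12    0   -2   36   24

Row 1: 4 + (-8) + 30 + 28 + 16 = 70.
Row 2: -4 + 34 + 22 + 10 + 8 = 70.
Row 3: 38 + 26 + 14 + 2 + (-10) = 70.
Row 4: 20 + 18 + 6 + (-6) + 32 = 70.
Row 5: 12 + 0 + (-2) + 36 + 24 = 70.
Column 1: 4 + (-4) + 38 + 20 + 12 = 70.
Column 2: -8 + 34 + 26 + 18 + 0 = 70.
Column 3: 30 + 22 + 14 + 6 + (-2) = 70.
Column 4: 28 + 10 + 2 + (-6) + 36 = 70.
Column 5: 16 + 8 + (-10) + 32 + 24 = 70.
All lines sum to 70.

Yes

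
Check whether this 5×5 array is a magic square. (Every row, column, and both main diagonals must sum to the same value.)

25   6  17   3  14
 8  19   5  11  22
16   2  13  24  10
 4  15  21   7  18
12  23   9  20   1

Row 1: 25 + 6 + 17 + 3 + 14 = 65.
Row 2: 8 + 19 + 5 + 11 + 22 = 65.
Row 3: 16 + 2 + 13 + 24 + 10 = 65.
Row 4: 4 + 15 + 21 + 7 + 18 = 65.
Row 5: 12 + 23 + 9 + 20 + 1 = 65.
Column 1: 25 + 8 + 16 + 4 + 12 = 65.
Column 2: 6 + 19 + 2 + 15 + 23 = 65.
Column 3: 17 + 5 + 13 + 21 + 9 = 65.
Column 4: 3 + 11 + 24 + 7 + 20 = 65.
Column 5: 14 + 22 + 10 + 18 + 1 = 65.
Main diagonal: 25 + 19 + 13 + 7 + 1 = 65.
Anti-diagonal: 14 + 11 + 13 + 15 + 12 = 65.
All lines sum to 65.

Yes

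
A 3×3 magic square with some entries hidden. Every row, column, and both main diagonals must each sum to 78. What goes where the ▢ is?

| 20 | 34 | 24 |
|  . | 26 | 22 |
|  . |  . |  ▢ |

Using row 2: 26 + 22 + ? → (2,1) = 78 − 48 = 30.
Using column 1: 20 + 30 + ? → (3,1) = 78 − 50 = 28.
Column 2: 34 + 26 + ? = 78, so (3,2) = 18.
Using column 3: 24 + 22 + ? → (3,3) = 78 − 46 = 32.

32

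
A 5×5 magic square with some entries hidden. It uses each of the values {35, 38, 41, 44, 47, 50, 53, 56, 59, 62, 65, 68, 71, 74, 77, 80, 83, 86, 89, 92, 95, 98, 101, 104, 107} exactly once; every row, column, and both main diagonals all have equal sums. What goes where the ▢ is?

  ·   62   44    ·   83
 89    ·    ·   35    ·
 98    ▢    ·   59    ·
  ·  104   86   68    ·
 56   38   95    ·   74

80

The 25 entries sum to 1775, so each line sums to 1775/5 = 355.
Row 5: 56 + 38 + 95 + 74 + ? = 355, so (5,4) = 92.
From column 4, 355 − (35 + 59 + 68 + 92) gives (1,4) = 101.
From anti-diagonal, 355 − (83 + 35 + 104 + 56) gives (3,3) = 77.
Using row 1: 62 + 44 + 101 + 83 + ? → (1,1) = 355 − 290 = 65.
Column 1 must total 355; the given cells sum to 308, so (4,1) = 47.
Column 3 needs 355; the known cells sum to 302, so (2,3) = 53.
Using main diagonal: 65 + 77 + 68 + 74 + ? → (2,2) = 355 − 284 = 71.
From row 2, 355 − (89 + 71 + 53 + 35) gives (2,5) = 107.
Row 4 needs 355; the known cells sum to 305, so (4,5) = 50.
Using column 2: 62 + 71 + 104 + 38 + ? → (3,2) = 355 − 275 = 80.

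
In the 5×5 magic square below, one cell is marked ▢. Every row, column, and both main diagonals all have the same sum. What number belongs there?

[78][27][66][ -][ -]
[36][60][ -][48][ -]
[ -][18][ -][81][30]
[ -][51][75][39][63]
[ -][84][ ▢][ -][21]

33

Column 2 is complete and sums to 240; that is the magic constant.
Using row 4: 51 + 75 + 39 + 63 + ? → (4,1) = 240 − 228 = 12.
Main diagonal must total 240; the given cells sum to 198, so (3,3) = 42.
From row 3, 240 − (18 + 42 + 81 + 30) gives (3,1) = 69.
Column 1 must total 240; the given cells sum to 195, so (5,1) = 45.
Anti-diagonal must total 240; the given cells sum to 186, so (1,5) = 54.
Row 1 must total 240; the given cells sum to 225, so (1,4) = 15.
Using column 4: 15 + 48 + 81 + 39 + ? → (5,4) = 240 − 183 = 57.
Column 5 needs 240; the known cells sum to 168, so (2,5) = 72.
Using row 2: 36 + 60 + 48 + 72 + ? → (2,3) = 240 − 216 = 24.
Using row 5: 45 + 84 + 57 + 21 + ? → (5,3) = 240 − 207 = 33.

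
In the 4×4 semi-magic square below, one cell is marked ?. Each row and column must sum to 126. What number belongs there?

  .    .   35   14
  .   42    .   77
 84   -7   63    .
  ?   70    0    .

Row 3 needs 126; the known cells sum to 140, so (3,4) = -14.
The remaining cell in column 2 is (1,2) = 126 − 105 = 21.
Using column 3: 35 + 63 + 0 + ? → (2,3) = 126 − 98 = 28.
Column 4: 14 + 77 + (-14) + ? = 126, so (4,4) = 49.
Row 1 must total 126; the given cells sum to 70, so (1,1) = 56.
Row 2 needs 126; the known cells sum to 147, so (2,1) = -21.
Row 4 must total 126; the given cells sum to 119, so (4,1) = 7.

7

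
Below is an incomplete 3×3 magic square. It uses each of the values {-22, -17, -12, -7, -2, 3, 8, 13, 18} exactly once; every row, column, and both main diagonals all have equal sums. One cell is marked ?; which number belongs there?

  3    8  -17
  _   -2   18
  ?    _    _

The 9 entries sum to -18, so each line sums to -18/3 = -6.
From row 2, -6 − (-2 + 18) gives (2,1) = -22.
Using column 1: 3 + (-22) + ? → (3,1) = -6 − (-19) = 13.

13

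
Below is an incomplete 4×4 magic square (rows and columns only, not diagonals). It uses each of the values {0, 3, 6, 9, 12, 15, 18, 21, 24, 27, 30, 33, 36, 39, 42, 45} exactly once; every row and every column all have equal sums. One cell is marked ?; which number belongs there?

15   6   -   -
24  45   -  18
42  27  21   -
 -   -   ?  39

The 16 entries sum to 360, so each line sums to 360/4 = 90.
Row 2: 24 + 45 + 18 + ? = 90, so (2,3) = 3.
Row 3 must total 90; the given cells sum to 90, so (3,4) = 0.
Using column 1: 15 + 24 + 42 + ? → (4,1) = 90 − 81 = 9.
Column 2: 6 + 45 + 27 + ? = 90, so (4,2) = 12.
Column 4 must total 90; the given cells sum to 57, so (1,4) = 33.
Row 1 must total 90; the given cells sum to 54, so (1,3) = 36.
From row 4, 90 − (9 + 12 + 39) gives (4,3) = 30.

30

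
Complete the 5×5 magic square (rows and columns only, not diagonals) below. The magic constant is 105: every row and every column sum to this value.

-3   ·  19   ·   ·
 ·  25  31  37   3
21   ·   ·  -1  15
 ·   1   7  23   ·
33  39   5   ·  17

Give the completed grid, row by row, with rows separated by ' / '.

Row 2 must total 105; the given cells sum to 96, so (2,1) = 9.
The remaining cell in row 5 is (5,4) = 105 − 94 = 11.
From column 1, 105 − (-3 + 9 + 21 + 33) gives (4,1) = 45.
Column 3 must total 105; the given cells sum to 62, so (3,3) = 43.
The remaining cell in column 4 is (1,4) = 105 − 70 = 35.
Row 3 must total 105; the given cells sum to 78, so (3,2) = 27.
Row 4 must total 105; the given cells sum to 76, so (4,5) = 29.
Using column 2: 25 + 27 + 1 + 39 + ? → (1,2) = 105 − 92 = 13.
Using column 5: 3 + 15 + 29 + 17 + ? → (1,5) = 105 − 64 = 41.

-3 13 19 35 41 / 9 25 31 37 3 / 21 27 43 -1 15 / 45 1 7 23 29 / 33 39 5 11 17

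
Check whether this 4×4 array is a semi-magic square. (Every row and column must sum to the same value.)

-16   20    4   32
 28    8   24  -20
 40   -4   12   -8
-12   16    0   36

Yes

Row 1: -16 + 20 + 4 + 32 = 40.
Row 2: 28 + 8 + 24 + (-20) = 40.
Row 3: 40 + (-4) + 12 + (-8) = 40.
Row 4: -12 + 16 + 0 + 36 = 40.
Column 1: -16 + 28 + 40 + (-12) = 40.
Column 2: 20 + 8 + (-4) + 16 = 40.
Column 3: 4 + 24 + 12 + 0 = 40.
Column 4: 32 + (-20) + (-8) + 36 = 40.
All lines sum to 40.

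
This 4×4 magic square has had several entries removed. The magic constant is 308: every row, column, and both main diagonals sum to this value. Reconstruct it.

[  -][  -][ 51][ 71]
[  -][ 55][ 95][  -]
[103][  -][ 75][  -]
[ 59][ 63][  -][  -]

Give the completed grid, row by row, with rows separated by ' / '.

79 107 51 71 / 67 55 95 91 / 103 83 75 47 / 59 63 87 99

Using column 3: 51 + 95 + 75 + ? → (4,3) = 308 − 221 = 87.
From anti-diagonal, 308 − (71 + 95 + 59) gives (3,2) = 83.
Row 3 needs 308; the known cells sum to 261, so (3,4) = 47.
The remaining cell in row 4 is (4,4) = 308 − 209 = 99.
Using column 2: 55 + 83 + 63 + ? → (1,2) = 308 − 201 = 107.
From column 4, 308 − (71 + 47 + 99) gives (2,4) = 91.
Main diagonal must total 308; the given cells sum to 229, so (1,1) = 79.
From row 2, 308 − (55 + 95 + 91) gives (2,1) = 67.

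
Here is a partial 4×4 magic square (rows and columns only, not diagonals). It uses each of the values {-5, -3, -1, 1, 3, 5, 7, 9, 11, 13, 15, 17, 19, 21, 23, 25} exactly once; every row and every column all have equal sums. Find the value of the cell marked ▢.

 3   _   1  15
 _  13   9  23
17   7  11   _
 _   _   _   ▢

The 16 entries sum to 160, so each line sums to 160/4 = 40.
The remaining cell in row 1 is (1,2) = 40 − 19 = 21.
The remaining cell in row 2 is (2,1) = 40 − 45 = -5.
From row 3, 40 − (17 + 7 + 11) gives (3,4) = 5.
From column 1, 40 − (3 + (-5) + 17) gives (4,1) = 25.
The remaining cell in column 2 is (4,2) = 40 − 41 = -1.
Column 3: 1 + 9 + 11 + ? = 40, so (4,3) = 19.
From column 4, 40 − (15 + 23 + 5) gives (4,4) = -3.

-3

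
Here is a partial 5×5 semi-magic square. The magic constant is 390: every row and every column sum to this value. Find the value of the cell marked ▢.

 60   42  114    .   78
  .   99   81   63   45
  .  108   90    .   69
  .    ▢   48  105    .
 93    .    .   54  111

From row 1, 390 − (60 + 42 + 114 + 78) gives (1,4) = 96.
Row 2 needs 390; the known cells sum to 288, so (2,1) = 102.
Column 3 needs 390; the known cells sum to 333, so (5,3) = 57.
From column 4, 390 − (96 + 63 + 105 + 54) gives (3,4) = 72.
Column 5 must total 390; the given cells sum to 303, so (4,5) = 87.
From row 3, 390 − (108 + 90 + 72 + 69) gives (3,1) = 51.
From row 5, 390 − (93 + 57 + 54 + 111) gives (5,2) = 75.
Column 1 must total 390; the given cells sum to 306, so (4,1) = 84.
Using column 2: 42 + 99 + 108 + 75 + ? → (4,2) = 390 − 324 = 66.

66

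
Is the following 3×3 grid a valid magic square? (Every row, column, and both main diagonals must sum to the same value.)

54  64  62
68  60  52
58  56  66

Yes

Row 1: 54 + 64 + 62 = 180.
Row 2: 68 + 60 + 52 = 180.
Row 3: 58 + 56 + 66 = 180.
Column 1: 54 + 68 + 58 = 180.
Column 2: 64 + 60 + 56 = 180.
Column 3: 62 + 52 + 66 = 180.
Main diagonal: 54 + 60 + 66 = 180.
Anti-diagonal: 62 + 60 + 58 = 180.
All lines sum to 180.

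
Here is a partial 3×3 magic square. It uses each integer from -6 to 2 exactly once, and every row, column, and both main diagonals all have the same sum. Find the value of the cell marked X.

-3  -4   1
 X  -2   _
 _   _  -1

The entries are -6 through 2, which sum to -18, so each line sums to -18/3 = -6.
Using column 2: -4 + (-2) + ? → (3,2) = -6 − (-6) = 0.
Column 3 needs -6; the known cells sum to 0, so (2,3) = -6.
From anti-diagonal, -6 − (1 + (-2)) gives (3,1) = -5.
The remaining cell in row 2 is (2,1) = -6 − (-8) = 2.

2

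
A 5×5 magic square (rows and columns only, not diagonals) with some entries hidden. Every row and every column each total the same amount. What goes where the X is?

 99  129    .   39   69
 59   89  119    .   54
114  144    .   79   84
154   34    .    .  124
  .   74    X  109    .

104

Column 2 is complete and sums to 470; that is the magic constant.
From row 1, 470 − (99 + 129 + 39 + 69) gives (1,3) = 134.
Row 2 must total 470; the given cells sum to 321, so (2,4) = 149.
The remaining cell in row 3 is (3,3) = 470 − 421 = 49.
The remaining cell in column 1 is (5,1) = 470 − 426 = 44.
Column 4: 39 + 149 + 79 + 109 + ? = 470, so (4,4) = 94.
From column 5, 470 − (69 + 54 + 84 + 124) gives (5,5) = 139.
The remaining cell in row 4 is (4,3) = 470 − 406 = 64.
From row 5, 470 − (44 + 74 + 109 + 139) gives (5,3) = 104.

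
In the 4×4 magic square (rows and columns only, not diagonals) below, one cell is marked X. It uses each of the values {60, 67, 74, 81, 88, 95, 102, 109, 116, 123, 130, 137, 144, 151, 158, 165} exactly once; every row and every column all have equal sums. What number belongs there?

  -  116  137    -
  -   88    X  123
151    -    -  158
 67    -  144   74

The 16 entries sum to 1800, so each line sums to 1800/4 = 450.
Row 4 needs 450; the known cells sum to 285, so (4,2) = 165.
Using column 2: 116 + 88 + 165 + ? → (3,2) = 450 − 369 = 81.
Column 4 must total 450; the given cells sum to 355, so (1,4) = 95.
Row 1: 116 + 137 + 95 + ? = 450, so (1,1) = 102.
From row 3, 450 − (151 + 81 + 158) gives (3,3) = 60.
Column 1 must total 450; the given cells sum to 320, so (2,1) = 130.
The remaining cell in column 3 is (2,3) = 450 − 341 = 109.

109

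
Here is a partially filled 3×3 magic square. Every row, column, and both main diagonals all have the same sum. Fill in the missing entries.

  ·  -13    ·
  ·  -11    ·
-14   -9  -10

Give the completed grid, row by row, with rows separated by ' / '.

-12 -13 -8 / -7 -11 -15 / -14 -9 -10

Row 3 is already complete: -14 + -9 + -10 = -33, so that is the magic constant.
From main diagonal, -33 − (-11 + (-10)) gives (1,1) = -12.
Anti-diagonal must total -33; the given cells sum to -25, so (1,3) = -8.
Column 1: -12 + (-14) + ? = -33, so (2,1) = -7.
Column 3 needs -33; the known cells sum to -18, so (2,3) = -15.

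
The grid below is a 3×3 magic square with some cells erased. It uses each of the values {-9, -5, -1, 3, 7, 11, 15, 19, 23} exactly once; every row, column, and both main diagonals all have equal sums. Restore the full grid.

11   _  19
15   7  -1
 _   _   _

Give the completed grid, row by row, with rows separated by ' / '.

The 9 entries sum to 63, so each line sums to 63/3 = 21.
The remaining cell in row 1 is (1,2) = 21 − 30 = -9.
Column 1 must total 21; the given cells sum to 26, so (3,1) = -5.
Column 2: -9 + 7 + ? = 21, so (3,2) = 23.
Using column 3: 19 + (-1) + ? → (3,3) = 21 − 18 = 3.

11 -9 19 / 15 7 -1 / -5 23 3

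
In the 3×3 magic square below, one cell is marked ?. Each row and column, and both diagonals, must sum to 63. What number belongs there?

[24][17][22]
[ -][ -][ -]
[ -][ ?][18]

25

Column 3: 22 + 18 + ? = 63, so (2,3) = 23.
Main diagonal: 24 + 18 + ? = 63, so (2,2) = 21.
Using anti-diagonal: 22 + 21 + ? → (3,1) = 63 − 43 = 20.
Row 2 needs 63; the known cells sum to 44, so (2,1) = 19.
Row 3: 20 + 18 + ? = 63, so (3,2) = 25.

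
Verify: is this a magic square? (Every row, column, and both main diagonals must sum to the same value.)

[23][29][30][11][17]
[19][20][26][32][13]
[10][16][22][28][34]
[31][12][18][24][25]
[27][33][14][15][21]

Yes

Row 1: 23 + 29 + 30 + 11 + 17 = 110.
Row 2: 19 + 20 + 26 + 32 + 13 = 110.
Row 3: 10 + 16 + 22 + 28 + 34 = 110.
Row 4: 31 + 12 + 18 + 24 + 25 = 110.
Row 5: 27 + 33 + 14 + 15 + 21 = 110.
Column 1: 23 + 19 + 10 + 31 + 27 = 110.
Column 2: 29 + 20 + 16 + 12 + 33 = 110.
Column 3: 30 + 26 + 22 + 18 + 14 = 110.
Column 4: 11 + 32 + 28 + 24 + 15 = 110.
Column 5: 17 + 13 + 34 + 25 + 21 = 110.
Main diagonal: 23 + 20 + 22 + 24 + 21 = 110.
Anti-diagonal: 17 + 32 + 22 + 12 + 27 = 110.
All lines sum to 110.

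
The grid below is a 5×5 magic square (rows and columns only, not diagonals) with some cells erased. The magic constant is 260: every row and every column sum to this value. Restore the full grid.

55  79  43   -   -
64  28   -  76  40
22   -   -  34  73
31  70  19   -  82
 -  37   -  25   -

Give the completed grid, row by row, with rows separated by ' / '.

From row 2, 260 − (64 + 28 + 76 + 40) gives (2,3) = 52.
Row 4 needs 260; the known cells sum to 202, so (4,4) = 58.
Using column 1: 55 + 64 + 22 + 31 + ? → (5,1) = 260 − 172 = 88.
Using column 2: 79 + 28 + 70 + 37 + ? → (3,2) = 260 − 214 = 46.
Column 4 must total 260; the given cells sum to 193, so (1,4) = 67.
Row 1 must total 260; the given cells sum to 244, so (1,5) = 16.
From row 3, 260 − (22 + 46 + 34 + 73) gives (3,3) = 85.
The remaining cell in column 3 is (5,3) = 260 − 199 = 61.
Column 5 must total 260; the given cells sum to 211, so (5,5) = 49.

55 79 43 67 16 / 64 28 52 76 40 / 22 46 85 34 73 / 31 70 19 58 82 / 88 37 61 25 49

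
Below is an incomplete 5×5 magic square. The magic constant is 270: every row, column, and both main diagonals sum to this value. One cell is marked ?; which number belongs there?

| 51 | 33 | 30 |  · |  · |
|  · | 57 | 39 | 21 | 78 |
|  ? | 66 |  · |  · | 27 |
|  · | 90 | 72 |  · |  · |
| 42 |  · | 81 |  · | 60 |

From row 2, 270 − (57 + 39 + 21 + 78) gives (2,1) = 75.
Column 2 must total 270; the given cells sum to 246, so (5,2) = 24.
The remaining cell in column 3 is (3,3) = 270 − 222 = 48.
Main diagonal must total 270; the given cells sum to 216, so (4,4) = 54.
Anti-diagonal must total 270; the given cells sum to 201, so (1,5) = 69.
Using row 1: 51 + 33 + 30 + 69 + ? → (1,4) = 270 − 183 = 87.
The remaining cell in row 5 is (5,4) = 270 − 207 = 63.
Column 4 needs 270; the known cells sum to 225, so (3,4) = 45.
Column 5: 69 + 78 + 27 + 60 + ? = 270, so (4,5) = 36.
The remaining cell in row 3 is (3,1) = 270 − 186 = 84.

84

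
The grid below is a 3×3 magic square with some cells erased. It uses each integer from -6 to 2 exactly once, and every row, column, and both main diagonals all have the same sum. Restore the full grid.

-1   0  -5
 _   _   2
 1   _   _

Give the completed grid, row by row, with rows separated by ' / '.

The entries are -6 through 2, which sum to -18, so each line sums to -18/3 = -6.
Column 1: -1 + 1 + ? = -6, so (2,1) = -6.
Column 3: -5 + 2 + ? = -6, so (3,3) = -3.
From main diagonal, -6 − (-1 + (-3)) gives (2,2) = -2.
Row 3 must total -6; the given cells sum to -2, so (3,2) = -4.

-1 0 -5 / -6 -2 2 / 1 -4 -3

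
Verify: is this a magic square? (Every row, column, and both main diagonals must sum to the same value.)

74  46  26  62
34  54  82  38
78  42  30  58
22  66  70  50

Row 1: 74 + 46 + 26 + 62 = 208.
Row 2: 34 + 54 + 82 + 38 = 208.
Row 3: 78 + 42 + 30 + 58 = 208.
Row 4: 22 + 66 + 70 + 50 = 208.
Column 1: 74 + 34 + 78 + 22 = 208.
Column 2: 46 + 54 + 42 + 66 = 208.
Column 3: 26 + 82 + 30 + 70 = 208.
Column 4: 62 + 38 + 58 + 50 = 208.
Main diagonal: 74 + 54 + 30 + 50 = 208.
Anti-diagonal: 62 + 82 + 42 + 22 = 208.
All lines sum to 208.

Yes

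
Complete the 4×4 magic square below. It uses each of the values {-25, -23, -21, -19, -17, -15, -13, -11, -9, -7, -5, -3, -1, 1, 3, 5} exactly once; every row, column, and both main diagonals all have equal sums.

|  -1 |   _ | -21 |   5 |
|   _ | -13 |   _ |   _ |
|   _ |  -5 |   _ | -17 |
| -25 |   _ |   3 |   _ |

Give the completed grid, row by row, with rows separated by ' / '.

The 16 entries sum to -160, so each line sums to -160/4 = -40.
Row 1 must total -40; the given cells sum to -17, so (1,2) = -23.
Column 2: -23 + (-13) + (-5) + ? = -40, so (4,2) = 1.
Anti-diagonal must total -40; the given cells sum to -25, so (2,3) = -15.
From row 4, -40 − (-25 + 1 + 3) gives (4,4) = -19.
Column 3 must total -40; the given cells sum to -33, so (3,3) = -7.
Column 4: 5 + (-17) + (-19) + ? = -40, so (2,4) = -9.
From row 2, -40 − (-13 + (-15) + (-9)) gives (2,1) = -3.
The remaining cell in row 3 is (3,1) = -40 − (-29) = -11.

-1 -23 -21 5 / -3 -13 -15 -9 / -11 -5 -7 -17 / -25 1 3 -19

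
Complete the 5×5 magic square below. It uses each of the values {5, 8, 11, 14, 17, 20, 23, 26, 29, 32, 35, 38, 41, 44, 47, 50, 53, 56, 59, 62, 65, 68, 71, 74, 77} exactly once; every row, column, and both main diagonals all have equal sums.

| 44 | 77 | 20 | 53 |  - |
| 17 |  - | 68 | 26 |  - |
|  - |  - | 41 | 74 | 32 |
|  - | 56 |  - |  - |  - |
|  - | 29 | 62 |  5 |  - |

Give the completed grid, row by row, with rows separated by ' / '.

44 77 20 53 11 / 17 35 68 26 59 / 50 8 41 74 32 / 23 56 14 47 65 / 71 29 62 5 38

The 25 entries sum to 1025, so each line sums to 1025/5 = 205.
Row 1 needs 205; the known cells sum to 194, so (1,5) = 11.
Column 3: 20 + 68 + 41 + 62 + ? = 205, so (4,3) = 14.
Column 4: 53 + 26 + 74 + 5 + ? = 205, so (4,4) = 47.
Anti-diagonal: 11 + 26 + 41 + 56 + ? = 205, so (5,1) = 71.
The remaining cell in row 5 is (5,5) = 205 − 167 = 38.
Main diagonal must total 205; the given cells sum to 170, so (2,2) = 35.
Row 2 must total 205; the given cells sum to 146, so (2,5) = 59.
The remaining cell in column 2 is (3,2) = 205 − 197 = 8.
From column 5, 205 − (11 + 59 + 32 + 38) gives (4,5) = 65.
Row 3 must total 205; the given cells sum to 155, so (3,1) = 50.
Row 4 must total 205; the given cells sum to 182, so (4,1) = 23.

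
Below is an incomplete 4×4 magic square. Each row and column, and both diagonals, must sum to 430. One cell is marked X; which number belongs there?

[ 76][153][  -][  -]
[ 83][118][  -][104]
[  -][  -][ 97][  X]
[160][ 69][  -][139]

132

Row 2: 83 + 118 + 104 + ? = 430, so (2,3) = 125.
Row 4 must total 430; the given cells sum to 368, so (4,3) = 62.
Column 1 must total 430; the given cells sum to 319, so (3,1) = 111.
Column 2: 153 + 118 + 69 + ? = 430, so (3,2) = 90.
Column 3 must total 430; the given cells sum to 284, so (1,3) = 146.
Anti-diagonal needs 430; the known cells sum to 375, so (1,4) = 55.
Row 3: 111 + 90 + 97 + ? = 430, so (3,4) = 132.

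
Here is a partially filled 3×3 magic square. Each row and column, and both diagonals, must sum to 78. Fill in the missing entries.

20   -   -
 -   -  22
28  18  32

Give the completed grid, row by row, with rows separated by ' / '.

20 34 24 / 30 26 22 / 28 18 32

From column 1, 78 − (20 + 28) gives (2,1) = 30.
Using column 3: 22 + 32 + ? → (1,3) = 78 − 54 = 24.
Main diagonal: 20 + 32 + ? = 78, so (2,2) = 26.
Using row 1: 20 + 24 + ? → (1,2) = 78 − 44 = 34.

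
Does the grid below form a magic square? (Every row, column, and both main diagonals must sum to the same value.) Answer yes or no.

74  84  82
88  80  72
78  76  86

Row 1: 74 + 84 + 82 = 240.
Row 2: 88 + 80 + 72 = 240.
Row 3: 78 + 76 + 86 = 240.
Column 1: 74 + 88 + 78 = 240.
Column 2: 84 + 80 + 76 = 240.
Column 3: 82 + 72 + 86 = 240.
Main diagonal: 74 + 80 + 86 = 240.
Anti-diagonal: 82 + 80 + 78 = 240.
All lines sum to 240.

Yes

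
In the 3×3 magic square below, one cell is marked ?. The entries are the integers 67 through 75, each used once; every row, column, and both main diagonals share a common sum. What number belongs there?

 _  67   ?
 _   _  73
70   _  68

72

The entries are 67 through 75, which sum to 639, so each line sums to 639/3 = 213.
Row 3: 70 + 68 + ? = 213, so (3,2) = 75.
The remaining cell in column 2 is (2,2) = 213 − 142 = 71.
Using column 3: 73 + 68 + ? → (1,3) = 213 − 141 = 72.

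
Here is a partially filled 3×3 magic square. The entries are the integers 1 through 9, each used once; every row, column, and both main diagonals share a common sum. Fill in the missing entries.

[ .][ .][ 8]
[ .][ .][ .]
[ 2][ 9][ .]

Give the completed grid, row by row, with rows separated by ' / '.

6 1 8 / 7 5 3 / 2 9 4

The entries are 1 through 9, which sum to 45, so each line sums to 45/3 = 15.
Row 3: 2 + 9 + ? = 15, so (3,3) = 4.
Using column 3: 8 + 4 + ? → (2,3) = 15 − 12 = 3.
Anti-diagonal needs 15; the known cells sum to 10, so (2,2) = 5.
Row 2: 5 + 3 + ? = 15, so (2,1) = 7.
The remaining cell in column 1 is (1,1) = 15 − 9 = 6.
Column 2 must total 15; the given cells sum to 14, so (1,2) = 1.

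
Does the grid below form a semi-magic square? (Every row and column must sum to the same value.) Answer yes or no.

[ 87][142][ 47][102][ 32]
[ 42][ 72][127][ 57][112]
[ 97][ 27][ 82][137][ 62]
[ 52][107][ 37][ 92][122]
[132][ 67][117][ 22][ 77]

Row 1: 87 + 142 + 47 + 102 + 32 = 410.
Row 2: 42 + 72 + 127 + 57 + 112 = 410.
Row 3: 97 + 27 + 82 + 137 + 62 = 405.
Row 4: 52 + 107 + 37 + 92 + 122 = 410.
Row 5: 132 + 67 + 117 + 22 + 77 = 415.
Column 1: 87 + 42 + 97 + 52 + 132 = 410.
Column 2: 142 + 72 + 27 + 107 + 67 = 415.
Column 3: 47 + 127 + 82 + 37 + 117 = 410.
Column 4: 102 + 57 + 137 + 92 + 22 = 410.
Column 5: 32 + 112 + 62 + 122 + 77 = 405.

No — row 5 sums to 415 but row 2 sums to 410.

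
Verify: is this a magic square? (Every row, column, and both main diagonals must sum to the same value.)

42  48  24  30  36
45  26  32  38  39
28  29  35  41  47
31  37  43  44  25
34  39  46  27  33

Row 1: 42 + 48 + 24 + 30 + 36 = 180.
Row 2: 45 + 26 + 32 + 38 + 39 = 180.
Row 3: 28 + 29 + 35 + 41 + 47 = 180.
Row 4: 31 + 37 + 43 + 44 + 25 = 180.
Row 5: 34 + 39 + 46 + 27 + 33 = 179.
Column 1: 42 + 45 + 28 + 31 + 34 = 180.
Column 2: 48 + 26 + 29 + 37 + 39 = 179.
Column 3: 24 + 32 + 35 + 43 + 46 = 180.
Column 4: 30 + 38 + 41 + 44 + 27 = 180.
Column 5: 36 + 39 + 47 + 25 + 33 = 180.
Main diagonal: 42 + 26 + 35 + 44 + 33 = 180.
Anti-diagonal: 36 + 38 + 35 + 37 + 34 = 180.

No — row 2 sums to 180 but column 2 sums to 179.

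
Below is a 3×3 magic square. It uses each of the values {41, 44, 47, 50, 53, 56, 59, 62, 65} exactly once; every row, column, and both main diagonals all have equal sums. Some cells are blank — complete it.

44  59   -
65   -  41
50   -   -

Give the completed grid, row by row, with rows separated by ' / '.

44 59 56 / 65 53 41 / 50 47 62

The 9 entries sum to 477, so each line sums to 477/3 = 159.
Row 1 must total 159; the given cells sum to 103, so (1,3) = 56.
Using row 2: 65 + 41 + ? → (2,2) = 159 − 106 = 53.
Using column 2: 59 + 53 + ? → (3,2) = 159 − 112 = 47.
The remaining cell in column 3 is (3,3) = 159 − 97 = 62.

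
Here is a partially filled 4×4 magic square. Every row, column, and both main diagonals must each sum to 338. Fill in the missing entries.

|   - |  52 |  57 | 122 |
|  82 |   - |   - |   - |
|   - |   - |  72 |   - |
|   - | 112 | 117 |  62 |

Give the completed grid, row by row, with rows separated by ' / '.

Row 1: 52 + 57 + 122 + ? = 338, so (1,1) = 107.
Row 4 needs 338; the known cells sum to 291, so (4,1) = 47.
Using column 1: 107 + 82 + 47 + ? → (3,1) = 338 − 236 = 102.
Using column 3: 57 + 72 + 117 + ? → (2,3) = 338 − 246 = 92.
Main diagonal: 107 + 72 + 62 + ? = 338, so (2,2) = 97.
Using anti-diagonal: 122 + 92 + 47 + ? → (3,2) = 338 − 261 = 77.
From row 2, 338 − (82 + 97 + 92) gives (2,4) = 67.
From row 3, 338 − (102 + 77 + 72) gives (3,4) = 87.

107 52 57 122 / 82 97 92 67 / 102 77 72 87 / 47 112 117 62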